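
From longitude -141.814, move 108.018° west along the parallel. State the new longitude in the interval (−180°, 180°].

+110.168°

Start at -141.814°; shift −108.018° → -249.832°.
-249.832° lies outside (−180°, 180°]; add 360° → +110.168°.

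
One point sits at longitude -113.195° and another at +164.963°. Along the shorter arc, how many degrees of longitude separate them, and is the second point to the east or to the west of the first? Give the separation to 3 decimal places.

81.842° west

Raw difference: 164.963 − -113.195 = 278.158°.
Normalise into (−180°, 180°]: 278.158° − 360° = -81.842°.
Negative ⇒ the second point lies to the west; separation 81.842°.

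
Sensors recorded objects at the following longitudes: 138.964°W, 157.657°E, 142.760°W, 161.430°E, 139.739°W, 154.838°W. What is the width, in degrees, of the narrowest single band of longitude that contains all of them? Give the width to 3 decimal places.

Sort the longitudes: -154.838°, -142.760°, -139.739°, -138.964°, +157.657°, +161.430°.
Eastward gaps between consecutive values (wrapping around): 12.078°, 3.021°, 0.775°, 296.621°, 3.773°, 43.732°.
Largest gap = 296.621° ⇒ minimal covering band is its complement: 360° − 296.621° = 63.379°.
Band runs from +157.657° eastward to -138.964°, crossing the antimeridian.

63.379°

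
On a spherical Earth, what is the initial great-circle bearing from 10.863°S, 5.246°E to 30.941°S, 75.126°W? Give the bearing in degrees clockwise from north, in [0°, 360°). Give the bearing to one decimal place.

240.5°

Δλ = -75.126 − 5.246 = -80.372°.
θ = atan2( sin Δλ · cos φ₂ , cos φ₁ · sin φ₂ − sin φ₁ · cos φ₂ · cos Δλ )
  = atan2(-0.84562, -0.47791) = -119.473° → normalised to [0°, 360°): 240.527°.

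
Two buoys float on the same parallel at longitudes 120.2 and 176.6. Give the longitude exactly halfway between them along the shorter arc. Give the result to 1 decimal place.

Signed shortest Δλ from +120.2° to +176.6° is +56.4°.
Midpoint longitude = +120.2° + (+56.4°)/2 = +120.2° + 28.2° = +148.4°.

+148.4°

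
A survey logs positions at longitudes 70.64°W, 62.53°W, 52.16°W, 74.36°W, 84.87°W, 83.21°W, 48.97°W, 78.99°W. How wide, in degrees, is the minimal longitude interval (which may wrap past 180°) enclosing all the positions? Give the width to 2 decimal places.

35.90°

Sort the longitudes: -84.87°, -83.21°, -78.99°, -74.36°, -70.64°, -62.53°, -52.16°, -48.97°.
Eastward gaps between consecutive values (wrapping around): 1.66°, 4.22°, 4.63°, 3.72°, 8.11°, 10.37°, 3.19°, 324.10°.
Largest gap = 324.10° ⇒ minimal covering band is its complement: 360° − 324.10° = 35.90°.
Band runs from -84.87° eastward to -48.97°.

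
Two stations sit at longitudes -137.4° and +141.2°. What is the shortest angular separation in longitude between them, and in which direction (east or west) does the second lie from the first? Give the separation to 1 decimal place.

Raw difference: 141.2 − -137.4 = 278.6°.
Normalise into (−180°, 180°]: 278.6° − 360° = -81.4°.
Negative ⇒ the second point lies to the west; separation 81.4°.

81.4° west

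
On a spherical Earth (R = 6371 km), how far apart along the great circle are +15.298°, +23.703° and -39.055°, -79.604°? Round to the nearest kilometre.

12209 km

Δλ = -79.604 − 23.703 = -103.307°.
Δφ = -39.055 − 15.298 = -54.353°.
a = sin²(Δφ/2) + cos φ₁ · cos φ₂ · sin²(Δλ/2) = 0.669319.
c = 2·atan2(√a, √(1−a)) = 1.91627 rad → d = 6371·c ≈ 12208.53 km.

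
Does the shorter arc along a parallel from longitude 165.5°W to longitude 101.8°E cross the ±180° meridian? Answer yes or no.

Yes

Naïve |101.8 − -165.5| = 267.3° > 180°, so the shorter arc goes the other way round — across 180°.
Signed shortest Δλ = ((101.8 − -165.5 + 180) mod 360) − 180 = -92.7°.
Going west by 92.7° from -165.5° passes through 180° before reaching +101.8°.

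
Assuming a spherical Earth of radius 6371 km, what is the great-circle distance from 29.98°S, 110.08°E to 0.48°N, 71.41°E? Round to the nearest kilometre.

Δλ = 71.41 − 110.08 = -38.67°.
Δφ = 0.48 − -29.98 = 30.46°.
a = sin²(Δφ/2) + cos φ₁ · cos φ₂ · sin²(Δλ/2) = 0.163959.
c = 2·atan2(√a, √(1−a)) = 0.83378 rad → d = 6371·c ≈ 5312.01 km.

5312 km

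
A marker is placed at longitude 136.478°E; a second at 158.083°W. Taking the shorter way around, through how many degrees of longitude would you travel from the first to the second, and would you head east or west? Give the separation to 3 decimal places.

Raw difference: -158.083 − 136.478 = -294.561°.
Normalise into (−180°, 180°]: -294.561° + 360° = 65.439°.
Positive ⇒ the second point lies to the east; separation 65.439°.

65.439° east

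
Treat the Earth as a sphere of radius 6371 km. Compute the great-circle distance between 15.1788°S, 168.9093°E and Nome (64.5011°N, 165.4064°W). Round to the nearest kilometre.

Δλ = -165.4064 − 168.9093 = -334.3157°; wrapped into (−180°, 180°]: 25.6843°.
Δφ = 64.5011 − -15.1788 = 79.6799°.
a = sin²(Δφ/2) + cos φ₁ · cos φ₂ · sin²(Δλ/2) = 0.430952.
c = 2·atan2(√a, √(1−a)) = 1.43226 rad → d = 6371·c ≈ 9124.91 km.

9125 km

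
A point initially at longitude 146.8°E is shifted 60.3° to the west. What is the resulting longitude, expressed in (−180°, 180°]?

86.5°E

Start at +146.8°; shift −60.3° → +86.5°.
+86.5° already lies in (−180°, 180°].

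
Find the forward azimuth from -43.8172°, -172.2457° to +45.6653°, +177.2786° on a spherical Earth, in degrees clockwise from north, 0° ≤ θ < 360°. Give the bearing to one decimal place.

352.7°

Δλ = 177.2786 − -172.2457 = 349.5243°; wrapped into (−180°, 180°]: -10.4757°.
θ = atan2( sin Δλ · cos φ₂ , cos φ₁ · sin φ₂ − sin φ₁ · cos φ₂ · cos Δλ )
  = atan2(-0.12706, 0.99189) = -7.300° → normalised to [0°, 360°): 352.700°.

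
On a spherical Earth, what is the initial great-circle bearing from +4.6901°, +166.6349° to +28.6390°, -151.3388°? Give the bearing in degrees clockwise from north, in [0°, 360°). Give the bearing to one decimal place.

Δλ = -151.3388 − 166.6349 = -317.9737°; wrapped into (−180°, 180°]: 42.0263°.
θ = atan2( sin Δλ · cos φ₂ , cos φ₁ · sin φ₂ − sin φ₁ · cos φ₂ · cos Δλ )
  = atan2(0.58757, 0.42438) = 54.161° → normalised to [0°, 360°): 54.161°.

54.2°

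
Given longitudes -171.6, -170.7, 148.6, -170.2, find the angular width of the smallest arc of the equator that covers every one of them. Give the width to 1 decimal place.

Sort the longitudes: -171.6°, -170.7°, -170.2°, +148.6°.
Eastward gaps between consecutive values (wrapping around): 0.9°, 0.5°, 318.8°, 39.8°.
Largest gap = 318.8° ⇒ minimal covering band is its complement: 360° − 318.8° = 41.2°.
Band runs from +148.6° eastward to -170.2°, crossing the antimeridian.

41.2°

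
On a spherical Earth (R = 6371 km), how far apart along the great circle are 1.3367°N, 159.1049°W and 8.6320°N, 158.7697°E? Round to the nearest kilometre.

Δλ = 158.7697 − -159.1049 = 317.8746°; wrapped into (−180°, 180°]: -42.1254°.
Δφ = 8.6320 − 1.3367 = 7.2953°.
a = sin²(Δφ/2) + cos φ₁ · cos φ₂ · sin²(Δλ/2) = 0.131710.
c = 2·atan2(√a, √(1−a)) = 0.74280 rad → d = 6371·c ≈ 4732.37 km.

4732 km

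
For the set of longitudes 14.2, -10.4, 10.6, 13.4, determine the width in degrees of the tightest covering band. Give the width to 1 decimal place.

24.6°

Sort the longitudes: -10.4°, +10.6°, +13.4°, +14.2°.
Eastward gaps between consecutive values (wrapping around): 21.0°, 2.8°, 0.8°, 335.4°.
Largest gap = 335.4° ⇒ minimal covering band is its complement: 360° − 335.4° = 24.6°.
Band runs from -10.4° eastward to +14.2°.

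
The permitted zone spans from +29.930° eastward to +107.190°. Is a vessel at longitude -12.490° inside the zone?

Band width going east from +29.930° to +107.190°: ((107.190 − 29.930) mod 360) = 77.260°.
Offset of -12.490° east of the west edge: ((-12.490 − 29.930) mod 360) = 317.580°.
317.580° > 77.260° ⇒ outside.

No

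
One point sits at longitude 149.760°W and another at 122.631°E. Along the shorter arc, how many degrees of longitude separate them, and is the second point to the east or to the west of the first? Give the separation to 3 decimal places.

Raw difference: 122.631 − -149.760 = 272.391°.
Normalise into (−180°, 180°]: 272.391° − 360° = -87.609°.
Negative ⇒ the second point lies to the west; separation 87.609°.

87.609° west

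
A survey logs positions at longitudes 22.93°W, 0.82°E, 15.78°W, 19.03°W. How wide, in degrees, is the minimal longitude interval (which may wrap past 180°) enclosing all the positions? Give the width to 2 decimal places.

Sort the longitudes: -22.93°, -19.03°, -15.78°, +0.82°.
Eastward gaps between consecutive values (wrapping around): 3.90°, 3.25°, 16.60°, 336.25°.
Largest gap = 336.25° ⇒ minimal covering band is its complement: 360° − 336.25° = 23.75°.
Band runs from -22.93° eastward to +0.82°.

23.75°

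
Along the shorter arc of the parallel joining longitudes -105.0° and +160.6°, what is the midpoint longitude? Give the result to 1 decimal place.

-152.2°

Signed shortest Δλ from -105.0° to +160.6° is -94.4°.
Midpoint longitude = -105.0° + (-94.4°)/2 = -105.0° − 47.2° = -152.2°.
(The naïve average (-105.0 + +160.6)/2 = 27.8° is on the wrong side of the globe.)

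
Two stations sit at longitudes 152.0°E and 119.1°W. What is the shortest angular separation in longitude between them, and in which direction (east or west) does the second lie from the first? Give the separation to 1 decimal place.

88.9° east

Raw difference: -119.1 − 152.0 = -271.1°.
Normalise into (−180°, 180°]: -271.1° + 360° = 88.9°.
Positive ⇒ the second point lies to the east; separation 88.9°.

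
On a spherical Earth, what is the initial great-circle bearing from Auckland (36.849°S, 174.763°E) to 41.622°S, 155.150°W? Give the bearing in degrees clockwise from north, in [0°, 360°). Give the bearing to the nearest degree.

Δλ = -155.150 − 174.763 = -329.913°; wrapped into (−180°, 180°]: 30.087°.
θ = atan2( sin Δλ · cos φ₂ , cos φ₁ · sin φ₂ − sin φ₁ · cos φ₂ · cos Δλ )
  = atan2(0.37475, -0.14361) = 110.968° → normalised to [0°, 360°): 110.968°.

111°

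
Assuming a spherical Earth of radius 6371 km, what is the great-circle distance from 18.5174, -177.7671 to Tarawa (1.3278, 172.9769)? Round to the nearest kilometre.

2162 km

Δλ = 172.9769 − -177.7671 = 350.7440°; wrapped into (−180°, 180°]: -9.2560°.
Δφ = 1.3278 − 18.5174 = -17.1896°.
a = sin²(Δφ/2) + cos φ₁ · cos φ₂ · sin²(Δλ/2) = 0.028506.
c = 2·atan2(√a, √(1−a)) = 0.33930 rad → d = 6371·c ≈ 2161.66 km.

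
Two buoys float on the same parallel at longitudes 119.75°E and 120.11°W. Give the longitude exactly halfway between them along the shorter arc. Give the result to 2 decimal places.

179.82°E

Signed shortest Δλ from +119.75° to -120.11° is +120.14°.
Midpoint longitude = +119.75° + (+120.14°)/2 = +119.75° + 60.07° = +179.82°.
(The naïve average (+119.75 + -120.11)/2 = -0.18° is on the wrong side of the globe.)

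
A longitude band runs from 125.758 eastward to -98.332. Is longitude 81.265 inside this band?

No

Band width going east from +125.758° to -98.332°: ((-98.332 − 125.758) mod 360) = 135.910°.
Offset of +81.265° east of the west edge: ((81.265 − 125.758) mod 360) = 315.507°.
315.507° > 135.910° ⇒ outside.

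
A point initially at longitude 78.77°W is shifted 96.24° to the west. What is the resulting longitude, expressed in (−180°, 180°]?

175.01°W

Start at -78.77°; shift −96.24° → -175.01°.
-175.01° already lies in (−180°, 180°].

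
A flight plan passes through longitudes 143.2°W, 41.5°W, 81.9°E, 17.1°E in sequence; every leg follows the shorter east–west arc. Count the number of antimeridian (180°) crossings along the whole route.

Leg 1: -143.2° → -41.5°, shortest Δλ = 101.7° (east) — does not cross 180°.
Leg 2: -41.5° → +81.9°, shortest Δλ = 123.4° (east) — does not cross 180°.
Leg 3: +81.9° → +17.1°, shortest Δλ = -64.8° (west) — does not cross 180°.
Total crossings: 0.

0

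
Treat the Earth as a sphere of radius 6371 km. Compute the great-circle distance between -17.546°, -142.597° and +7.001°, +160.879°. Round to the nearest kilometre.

6780 km

Δλ = 160.879 − -142.597 = 303.476°; wrapped into (−180°, 180°]: -56.524°.
Δφ = 7.001 − -17.546 = 24.547°.
a = sin²(Δφ/2) + cos φ₁ · cos φ₂ · sin²(Δλ/2) = 0.257371.
c = 2·atan2(√a, √(1−a)) = 1.06414 rad → d = 6371·c ≈ 6779.62 km.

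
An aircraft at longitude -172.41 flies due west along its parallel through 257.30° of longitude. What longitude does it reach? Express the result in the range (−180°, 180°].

-69.71°

Start at -172.41°; shift −257.30° → -429.71°.
-429.71° lies outside (−180°, 180°]; add 360° → -69.71°.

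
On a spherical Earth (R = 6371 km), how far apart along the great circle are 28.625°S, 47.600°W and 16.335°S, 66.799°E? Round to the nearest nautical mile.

6143 nmi

Δλ = 66.799 − -47.600 = 114.399°.
Δφ = -16.335 − -28.625 = 12.290°.
a = sin²(Δφ/2) + cos φ₁ · cos φ₂ · sin²(Δλ/2) = 0.606610.
c = 2·atan2(√a, √(1−a)) = 1.78567 rad → d = 6371·c ≈ 11376.48 km ≈ 6142.81 nmi.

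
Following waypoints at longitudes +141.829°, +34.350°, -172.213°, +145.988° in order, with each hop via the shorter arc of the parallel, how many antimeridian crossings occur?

Leg 1: +141.829° → +34.350°, shortest Δλ = -107.479° (west) — does not cross 180°.
Leg 2: +34.350° → -172.213°, shortest Δλ = 153.437° (east) — crosses 180°.
Leg 3: -172.213° → +145.988°, shortest Δλ = -41.799° (west) — crosses 180°.
Total crossings: 2.

2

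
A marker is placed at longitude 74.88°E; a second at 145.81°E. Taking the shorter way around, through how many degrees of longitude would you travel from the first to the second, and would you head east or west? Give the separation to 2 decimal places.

Raw difference: 145.81 − 74.88 = 70.93°.
Normalise into (−180°, 180°]: 70.93° stays 70.93°.
Positive ⇒ the second point lies to the east; separation 70.93°.

70.93° east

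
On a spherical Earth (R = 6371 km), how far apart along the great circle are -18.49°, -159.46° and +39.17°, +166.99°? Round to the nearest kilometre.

Δλ = 166.99 − -159.46 = 326.45°; wrapped into (−180°, 180°]: -33.55°.
Δφ = 39.17 − -18.49 = 57.66°.
a = sin²(Δφ/2) + cos φ₁ · cos φ₂ · sin²(Δλ/2) = 0.293774.
c = 2·atan2(√a, √(1−a)) = 1.14565 rad → d = 6371·c ≈ 7298.95 km.

7299 km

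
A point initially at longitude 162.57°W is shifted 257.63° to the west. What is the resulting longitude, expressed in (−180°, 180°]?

Start at -162.57°; shift −257.63° → -420.20°.
-420.20° lies outside (−180°, 180°]; add 360° → -60.20°.

60.20°W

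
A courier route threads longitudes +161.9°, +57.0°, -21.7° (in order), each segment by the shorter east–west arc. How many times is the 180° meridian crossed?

Leg 1: +161.9° → +57.0°, shortest Δλ = -104.9° (west) — does not cross 180°.
Leg 2: +57.0° → -21.7°, shortest Δλ = -78.7° (west) — does not cross 180°.
Total crossings: 0.

0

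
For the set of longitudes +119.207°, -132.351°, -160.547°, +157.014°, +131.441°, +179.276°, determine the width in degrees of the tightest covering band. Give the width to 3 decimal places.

108.442°

Sort the longitudes: -160.547°, -132.351°, +119.207°, +131.441°, +157.014°, +179.276°.
Eastward gaps between consecutive values (wrapping around): 28.196°, 251.558°, 12.234°, 25.573°, 22.262°, 20.177°.
Largest gap = 251.558° ⇒ minimal covering band is its complement: 360° − 251.558° = 108.442°.
Band runs from +119.207° eastward to -132.351°, crossing the antimeridian.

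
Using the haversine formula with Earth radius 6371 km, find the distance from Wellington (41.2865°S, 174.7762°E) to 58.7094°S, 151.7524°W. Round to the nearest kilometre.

3025 km

Δλ = -151.7524 − 174.7762 = -326.5286°; wrapped into (−180°, 180°]: 33.4714°.
Δφ = -58.7094 − -41.2865 = -17.4229°.
a = sin²(Δφ/2) + cos φ₁ · cos φ₂ · sin²(Δλ/2) = 0.055301.
c = 2·atan2(√a, √(1−a)) = 0.47477 rad → d = 6371·c ≈ 3024.75 km.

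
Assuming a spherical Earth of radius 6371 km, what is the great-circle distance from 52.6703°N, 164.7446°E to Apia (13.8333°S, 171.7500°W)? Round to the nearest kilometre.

Δλ = -171.7500 − 164.7446 = -336.4946°; wrapped into (−180°, 180°]: 23.5054°.
Δφ = -13.8333 − 52.6703 = -66.5036°.
a = sin²(Δφ/2) + cos φ₁ · cos φ₂ · sin²(Δλ/2) = 0.325083.
c = 2·atan2(√a, √(1−a)) = 1.21340 rad → d = 6371·c ≈ 7730.59 km.

7731 km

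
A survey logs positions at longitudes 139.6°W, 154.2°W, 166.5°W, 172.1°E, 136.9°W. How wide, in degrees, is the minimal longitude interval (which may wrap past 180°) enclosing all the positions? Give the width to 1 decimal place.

51.0°

Sort the longitudes: -166.5°, -154.2°, -139.6°, -136.9°, +172.1°.
Eastward gaps between consecutive values (wrapping around): 12.3°, 14.6°, 2.7°, 309.0°, 21.4°.
Largest gap = 309.0° ⇒ minimal covering band is its complement: 360° − 309.0° = 51.0°.
Band runs from +172.1° eastward to -136.9°, crossing the antimeridian.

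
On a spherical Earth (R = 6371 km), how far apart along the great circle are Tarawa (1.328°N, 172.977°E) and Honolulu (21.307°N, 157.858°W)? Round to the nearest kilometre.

Δλ = -157.858 − 172.977 = -330.835°; wrapped into (−180°, 180°]: 29.165°.
Δφ = 21.307 − 1.328 = 19.979°.
a = sin²(Δφ/2) + cos φ₁ · cos φ₂ · sin²(Δλ/2) = 0.089132.
c = 2·atan2(√a, √(1−a)) = 0.60635 rad → d = 6371·c ≈ 3863.03 km.

3863 km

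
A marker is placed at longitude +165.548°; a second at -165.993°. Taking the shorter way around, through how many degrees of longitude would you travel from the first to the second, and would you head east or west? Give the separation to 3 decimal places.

Raw difference: -165.993 − 165.548 = -331.541°.
Normalise into (−180°, 180°]: -331.541° + 360° = 28.459°.
Positive ⇒ the second point lies to the east; separation 28.459°.

28.459° east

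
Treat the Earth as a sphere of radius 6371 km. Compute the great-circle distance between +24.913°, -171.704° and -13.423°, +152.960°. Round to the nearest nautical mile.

Δλ = 152.960 − -171.704 = 324.664°; wrapped into (−180°, 180°]: -35.336°.
Δφ = -13.423 − 24.913 = -38.336°.
a = sin²(Δφ/2) + cos φ₁ · cos φ₂ · sin²(Δλ/2) = 0.189066.
c = 2·atan2(√a, √(1−a)) = 0.89967 rad → d = 6371·c ≈ 5731.80 km ≈ 3094.93 nmi.

3095 nmi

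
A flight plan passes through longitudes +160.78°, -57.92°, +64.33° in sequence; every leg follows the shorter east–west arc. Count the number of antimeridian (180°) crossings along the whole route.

Leg 1: +160.78° → -57.92°, shortest Δλ = 141.3° (east) — crosses 180°.
Leg 2: -57.92° → +64.33°, shortest Δλ = 122.25° (east) — does not cross 180°.
Total crossings: 1.

1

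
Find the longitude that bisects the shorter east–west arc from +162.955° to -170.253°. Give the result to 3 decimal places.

+176.351°

Signed shortest Δλ from +162.955° to -170.253° is +26.792°.
Midpoint longitude = +162.955° + (+26.792°)/2 = +162.955° + 13.396° = +176.351°.
(The naïve average (+162.955 + -170.253)/2 = -3.649° is on the wrong side of the globe.)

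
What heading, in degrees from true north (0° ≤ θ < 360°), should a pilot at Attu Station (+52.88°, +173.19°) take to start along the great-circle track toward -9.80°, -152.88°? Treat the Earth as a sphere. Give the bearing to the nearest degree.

Δλ = -152.88 − 173.19 = -326.07°; wrapped into (−180°, 180°]: 33.93°.
θ = atan2( sin Δλ · cos φ₂ , cos φ₁ · sin φ₂ − sin φ₁ · cos φ₂ · cos Δλ )
  = atan2(0.55003, -0.75466) = 143.914° → normalised to [0°, 360°): 143.914°.

144°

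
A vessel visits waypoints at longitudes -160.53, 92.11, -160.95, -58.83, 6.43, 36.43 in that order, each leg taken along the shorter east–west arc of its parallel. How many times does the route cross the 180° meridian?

Leg 1: -160.53° → +92.11°, shortest Δλ = -107.36° (west) — crosses 180°.
Leg 2: +92.11° → -160.95°, shortest Δλ = 106.94° (east) — crosses 180°.
Leg 3: -160.95° → -58.83°, shortest Δλ = 102.12° (east) — does not cross 180°.
Leg 4: -58.83° → +6.43°, shortest Δλ = 65.26° (east) — does not cross 180°.
Leg 5: +6.43° → +36.43°, shortest Δλ = 30.0° (east) — does not cross 180°.
Total crossings: 2.

2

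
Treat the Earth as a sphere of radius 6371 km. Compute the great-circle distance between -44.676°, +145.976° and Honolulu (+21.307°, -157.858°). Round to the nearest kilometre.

9284 km

Δλ = -157.858 − 145.976 = -303.834°; wrapped into (−180°, 180°]: 56.166°.
Δφ = 21.307 − -44.676 = 65.983°.
a = sin²(Δφ/2) + cos φ₁ · cos φ₂ · sin²(Δλ/2) = 0.443307.
c = 2·atan2(√a, √(1−a)) = 1.45717 rad → d = 6371·c ≈ 9283.61 km.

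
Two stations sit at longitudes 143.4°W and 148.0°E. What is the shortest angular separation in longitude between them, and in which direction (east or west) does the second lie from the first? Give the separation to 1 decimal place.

Raw difference: 148.0 − -143.4 = 291.4°.
Normalise into (−180°, 180°]: 291.4° − 360° = -68.6°.
Negative ⇒ the second point lies to the west; separation 68.6°.

68.6° west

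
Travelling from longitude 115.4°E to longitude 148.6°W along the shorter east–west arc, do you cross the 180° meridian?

Naïve |-148.6 − 115.4| = 264.0° > 180°, so the shorter arc goes the other way round — across 180°.
Signed shortest Δλ = ((-148.6 − 115.4 + 180) mod 360) − 180 = 96.0°.
Going east by 96.0° from +115.4° passes through 180° before reaching -148.6°.

Yes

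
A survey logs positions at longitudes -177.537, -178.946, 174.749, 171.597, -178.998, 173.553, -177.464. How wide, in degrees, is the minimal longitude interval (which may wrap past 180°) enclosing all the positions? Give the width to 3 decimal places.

10.939°

Sort the longitudes: -178.998°, -178.946°, -177.537°, -177.464°, +171.597°, +173.553°, +174.749°.
Eastward gaps between consecutive values (wrapping around): 0.052°, 1.409°, 0.073°, 349.061°, 1.956°, 1.196°, 6.253°.
Largest gap = 349.061° ⇒ minimal covering band is its complement: 360° − 349.061° = 10.939°.
Band runs from +171.597° eastward to -177.464°, crossing the antimeridian.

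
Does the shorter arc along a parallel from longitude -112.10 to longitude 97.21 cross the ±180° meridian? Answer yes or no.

Naïve |97.21 − -112.10| = 209.31° > 180°, so the shorter arc goes the other way round — across 180°.
Signed shortest Δλ = ((97.21 − -112.10 + 180) mod 360) − 180 = -150.69°.
Going west by 150.69° from -112.10° passes through 180° before reaching +97.21°.

Yes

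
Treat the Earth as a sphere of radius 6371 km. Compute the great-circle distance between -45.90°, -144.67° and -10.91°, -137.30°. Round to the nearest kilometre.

Δλ = -137.30 − -144.67 = 7.37°.
Δφ = -10.91 − -45.90 = 34.99°.
a = sin²(Δφ/2) + cos φ₁ · cos φ₂ · sin²(Δλ/2) = 0.093197.
c = 2·atan2(√a, √(1−a)) = 0.62047 rad → d = 6371·c ≈ 3953.00 km.

3953 km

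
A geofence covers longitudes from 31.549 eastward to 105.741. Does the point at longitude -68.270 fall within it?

No

Band width going east from +31.549° to +105.741°: ((105.741 − 31.549) mod 360) = 74.192°.
Offset of -68.270° east of the west edge: ((-68.270 − 31.549) mod 360) = 260.181°.
260.181° > 74.192° ⇒ outside.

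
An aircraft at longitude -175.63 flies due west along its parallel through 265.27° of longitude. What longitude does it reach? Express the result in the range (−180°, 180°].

-80.90°

Start at -175.63°; shift −265.27° → -440.90°.
-440.90° lies outside (−180°, 180°]; add 360° → -80.90°.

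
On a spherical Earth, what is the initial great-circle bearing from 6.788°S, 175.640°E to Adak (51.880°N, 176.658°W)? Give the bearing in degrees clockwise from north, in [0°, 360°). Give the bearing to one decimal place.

Δλ = -176.658 − 175.640 = -352.298°; wrapped into (−180°, 180°]: 7.702°.
θ = atan2( sin Δλ · cos φ₂ , cos φ₁ · sin φ₂ − sin φ₁ · cos φ₂ · cos Δλ )
  = atan2(0.08273, 0.85351) = 5.536° → normalised to [0°, 360°): 5.536°.

5.5°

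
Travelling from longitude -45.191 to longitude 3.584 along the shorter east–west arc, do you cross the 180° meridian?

Signed shortest Δλ = ((3.584 − -45.191 + 180) mod 360) − 180 = 48.775°.
Going east by 48.775° from -45.191° reaches +3.584° without touching 180°.

No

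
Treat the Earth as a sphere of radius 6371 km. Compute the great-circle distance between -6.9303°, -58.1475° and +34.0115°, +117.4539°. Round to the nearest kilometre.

16970 km

Δλ = 117.4539 − -58.1475 = 175.6014°.
Δφ = 34.0115 − -6.9303 = 40.9418°.
a = sin²(Δφ/2) + cos φ₁ · cos φ₂ · sin²(Δλ/2) = 0.943969.
c = 2·atan2(√a, √(1−a)) = 2.66364 rad → d = 6371·c ≈ 16970.05 km.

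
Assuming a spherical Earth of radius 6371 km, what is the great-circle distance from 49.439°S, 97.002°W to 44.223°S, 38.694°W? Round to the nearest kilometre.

Δλ = -38.694 − -97.002 = 58.308°.
Δφ = -44.223 − -49.439 = 5.216°.
a = sin²(Δφ/2) + cos φ₁ · cos φ₂ · sin²(Δλ/2) = 0.112662.
c = 2·atan2(√a, √(1−a)) = 0.68459 rad → d = 6371·c ≈ 4361.54 km.

4362 km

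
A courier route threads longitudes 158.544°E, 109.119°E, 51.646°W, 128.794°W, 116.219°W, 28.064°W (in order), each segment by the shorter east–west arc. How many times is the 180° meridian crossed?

0

Leg 1: +158.544° → +109.119°, shortest Δλ = -49.425° (west) — does not cross 180°.
Leg 2: +109.119° → -51.646°, shortest Δλ = -160.765° (west) — does not cross 180°.
Leg 3: -51.646° → -128.794°, shortest Δλ = -77.148° (west) — does not cross 180°.
Leg 4: -128.794° → -116.219°, shortest Δλ = 12.575° (east) — does not cross 180°.
Leg 5: -116.219° → -28.064°, shortest Δλ = 88.155° (east) — does not cross 180°.
Total crossings: 0.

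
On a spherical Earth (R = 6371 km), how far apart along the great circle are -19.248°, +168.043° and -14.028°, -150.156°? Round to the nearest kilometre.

4481 km

Δλ = -150.156 − 168.043 = -318.199°; wrapped into (−180°, 180°]: 41.801°.
Δφ = -14.028 − -19.248 = 5.220°.
a = sin²(Δφ/2) + cos φ₁ · cos φ₂ · sin²(Δλ/2) = 0.118644.
c = 2·atan2(√a, √(1−a)) = 0.70330 rad → d = 6371·c ≈ 4480.72 km.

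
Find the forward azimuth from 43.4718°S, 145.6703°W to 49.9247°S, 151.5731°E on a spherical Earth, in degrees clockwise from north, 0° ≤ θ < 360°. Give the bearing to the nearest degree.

Δλ = 151.5731 − -145.6703 = 297.2434°; wrapped into (−180°, 180°]: -62.7566°.
θ = atan2( sin Δλ · cos φ₂ , cos φ₁ · sin φ₂ − sin φ₁ · cos φ₂ · cos Δλ )
  = atan2(-0.57238, -0.35255) = -121.631° → normalised to [0°, 360°): 238.369°.

238°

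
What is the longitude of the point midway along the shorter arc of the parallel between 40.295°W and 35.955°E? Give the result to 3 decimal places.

2.170°W

Signed shortest Δλ from -40.295° to +35.955° is +76.250°.
Midpoint longitude = -40.295° + (+76.250°)/2 = -40.295° + 38.125° = -2.170°.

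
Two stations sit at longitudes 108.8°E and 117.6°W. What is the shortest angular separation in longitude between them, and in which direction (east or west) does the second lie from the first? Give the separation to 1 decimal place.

133.6° east

Raw difference: -117.6 − 108.8 = -226.4°.
Normalise into (−180°, 180°]: -226.4° + 360° = 133.6°.
Positive ⇒ the second point lies to the east; separation 133.6°.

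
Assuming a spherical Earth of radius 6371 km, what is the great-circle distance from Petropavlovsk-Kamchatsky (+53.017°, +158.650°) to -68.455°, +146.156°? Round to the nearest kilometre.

Δλ = 146.156 − 158.650 = -12.494°.
Δφ = -68.455 − 53.017 = -121.472°.
a = sin²(Δφ/2) + cos φ₁ · cos φ₂ · sin²(Δλ/2) = 0.763657.
c = 2·atan2(√a, √(1−a)) = 2.12623 rad → d = 6371·c ≈ 13546.22 km.

13546 km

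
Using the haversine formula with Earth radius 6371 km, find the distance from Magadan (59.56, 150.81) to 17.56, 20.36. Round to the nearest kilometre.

10347 km

Δλ = 20.36 − 150.81 = -130.45°.
Δφ = 17.56 − 59.56 = -42.00°.
a = sin²(Δφ/2) + cos φ₁ · cos φ₂ · sin²(Δλ/2) = 0.526632.
c = 2·atan2(√a, √(1−a)) = 1.62408 rad → d = 6371·c ≈ 10347.04 km.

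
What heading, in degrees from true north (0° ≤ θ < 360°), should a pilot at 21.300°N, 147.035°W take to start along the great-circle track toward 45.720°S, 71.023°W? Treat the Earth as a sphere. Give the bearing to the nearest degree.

Δλ = -71.023 − -147.035 = 76.012°.
θ = atan2( sin Δλ · cos φ₂ , cos φ₁ · sin φ₂ − sin φ₁ · cos φ₂ · cos Δλ )
  = atan2(0.67746, -0.72833) = 137.072° → normalised to [0°, 360°): 137.072°.

137°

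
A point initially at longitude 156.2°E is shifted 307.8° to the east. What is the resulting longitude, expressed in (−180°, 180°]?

104.0°E

Start at +156.2°; shift +307.8° → +464.0°.
+464.0° lies outside (−180°, 180°]; subtract 360° → +104.0°.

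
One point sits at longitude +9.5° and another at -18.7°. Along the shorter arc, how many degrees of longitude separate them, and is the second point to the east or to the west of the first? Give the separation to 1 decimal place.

Raw difference: -18.7 − 9.5 = -28.2°.
Normalise into (−180°, 180°]: -28.2° stays -28.2°.
Negative ⇒ the second point lies to the west; separation 28.2°.

28.2° west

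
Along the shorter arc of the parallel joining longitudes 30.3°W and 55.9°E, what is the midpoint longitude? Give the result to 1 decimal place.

12.8°E

Signed shortest Δλ from -30.3° to +55.9° is +86.2°.
Midpoint longitude = -30.3° + (+86.2°)/2 = -30.3° + 43.1° = +12.8°.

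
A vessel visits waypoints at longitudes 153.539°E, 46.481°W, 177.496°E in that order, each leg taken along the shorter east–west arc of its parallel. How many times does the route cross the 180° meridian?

2

Leg 1: +153.539° → -46.481°, shortest Δλ = 159.98° (east) — crosses 180°.
Leg 2: -46.481° → +177.496°, shortest Δλ = -136.023° (west) — crosses 180°.
Total crossings: 2.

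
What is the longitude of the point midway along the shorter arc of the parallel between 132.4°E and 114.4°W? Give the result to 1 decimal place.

Signed shortest Δλ from +132.4° to -114.4° is +113.2°.
Midpoint longitude = +132.4° + (+113.2°)/2 = +132.4° + 56.6° = +189.0°.
Normalise into (−180°, 180°]: -171.0°.
(The naïve average (+132.4 + -114.4)/2 = 9.0° is on the wrong side of the globe.)

171.0°W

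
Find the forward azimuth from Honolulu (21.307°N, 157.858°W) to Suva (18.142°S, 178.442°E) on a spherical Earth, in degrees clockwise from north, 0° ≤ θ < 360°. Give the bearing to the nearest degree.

Δλ = 178.442 − -157.858 = 336.300°; wrapped into (−180°, 180°]: -23.700°.
θ = atan2( sin Δλ · cos φ₂ , cos φ₁ · sin φ₂ − sin φ₁ · cos φ₂ · cos Δλ )
  = atan2(-0.38197, -0.60627) = -147.788° → normalised to [0°, 360°): 212.212°.

212°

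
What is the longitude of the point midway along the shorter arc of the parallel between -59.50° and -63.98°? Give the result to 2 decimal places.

Signed shortest Δλ from -59.50° to -63.98° is -4.48°.
Midpoint longitude = -59.50° + (-4.48°)/2 = -59.50° − 2.24° = -61.74°.

-61.74°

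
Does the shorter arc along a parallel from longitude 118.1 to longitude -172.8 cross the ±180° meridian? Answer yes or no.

Yes

Naïve |-172.8 − 118.1| = 290.9° > 180°, so the shorter arc goes the other way round — across 180°.
Signed shortest Δλ = ((-172.8 − 118.1 + 180) mod 360) − 180 = 69.1°.
Going east by 69.1° from +118.1° passes through 180° before reaching -172.8°.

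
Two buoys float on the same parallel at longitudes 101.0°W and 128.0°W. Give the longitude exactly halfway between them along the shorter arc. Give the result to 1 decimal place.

Signed shortest Δλ from -101.0° to -128.0° is -27.0°.
Midpoint longitude = -101.0° + (-27.0°)/2 = -101.0° − 13.5° = -114.5°.

114.5°W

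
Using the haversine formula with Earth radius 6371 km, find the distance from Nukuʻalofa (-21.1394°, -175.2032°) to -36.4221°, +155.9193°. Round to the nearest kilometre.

Δλ = 155.9193 − -175.2032 = 331.1225°; wrapped into (−180°, 180°]: -28.8775°.
Δφ = -36.4221 − -21.1394 = -15.2827°.
a = sin²(Δφ/2) + cos φ₁ · cos φ₂ · sin²(Δλ/2) = 0.064343.
c = 2·atan2(√a, √(1−a)) = 0.51292 rad → d = 6371·c ≈ 3267.84 km.

3268 km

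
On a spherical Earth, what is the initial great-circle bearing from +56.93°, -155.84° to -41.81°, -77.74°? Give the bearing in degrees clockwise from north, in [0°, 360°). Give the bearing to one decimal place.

124.0°

Δλ = -77.74 − -155.84 = 78.10°.
θ = atan2( sin Δλ · cos φ₂ , cos φ₁ · sin φ₂ − sin φ₁ · cos φ₂ · cos Δλ )
  = atan2(0.72934, -0.49257) = 124.034° → normalised to [0°, 360°): 124.034°.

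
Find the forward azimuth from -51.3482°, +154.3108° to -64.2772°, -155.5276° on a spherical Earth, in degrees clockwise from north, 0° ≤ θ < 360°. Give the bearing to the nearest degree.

Δλ = -155.5276 − 154.3108 = -309.8384°; wrapped into (−180°, 180°]: 50.1616°.
θ = atan2( sin Δλ · cos φ₂ , cos φ₁ · sin φ₂ − sin φ₁ · cos φ₂ · cos Δλ )
  = atan2(0.33326, -0.34555) = 136.037° → normalised to [0°, 360°): 136.037°.

136°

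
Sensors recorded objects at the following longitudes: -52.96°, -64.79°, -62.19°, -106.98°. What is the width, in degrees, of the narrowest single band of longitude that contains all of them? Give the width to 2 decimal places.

Sort the longitudes: -106.98°, -64.79°, -62.19°, -52.96°.
Eastward gaps between consecutive values (wrapping around): 42.19°, 2.60°, 9.23°, 305.98°.
Largest gap = 305.98° ⇒ minimal covering band is its complement: 360° − 305.98° = 54.02°.
Band runs from -106.98° eastward to -52.96°.

54.02°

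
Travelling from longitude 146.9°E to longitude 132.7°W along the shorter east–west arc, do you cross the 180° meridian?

Yes

Naïve |-132.7 − 146.9| = 279.6° > 180°, so the shorter arc goes the other way round — across 180°.
Signed shortest Δλ = ((-132.7 − 146.9 + 180) mod 360) − 180 = 80.4°.
Going east by 80.4° from +146.9° passes through 180° before reaching -132.7°.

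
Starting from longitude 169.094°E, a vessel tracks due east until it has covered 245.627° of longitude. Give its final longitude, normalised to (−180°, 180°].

Start at +169.094°; shift +245.627° → +414.721°.
+414.721° lies outside (−180°, 180°]; subtract 360° → +54.721°.

54.721°E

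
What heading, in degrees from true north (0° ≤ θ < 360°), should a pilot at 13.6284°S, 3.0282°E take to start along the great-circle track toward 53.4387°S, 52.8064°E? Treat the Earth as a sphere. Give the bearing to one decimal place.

Δλ = 52.8064 − 3.0282 = 49.7782°.
θ = atan2( sin Δλ · cos φ₂ , cos φ₁ · sin φ₂ − sin φ₁ · cos φ₂ · cos Δλ )
  = atan2(0.45483, -0.68997) = 146.607° → normalised to [0°, 360°): 146.607°.

146.6°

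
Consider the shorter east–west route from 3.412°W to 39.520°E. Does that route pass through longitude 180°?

Signed shortest Δλ = ((39.520 − -3.412 + 180) mod 360) − 180 = 42.932°.
Going east by 42.932° from -3.412° reaches +39.520° without touching 180°.

No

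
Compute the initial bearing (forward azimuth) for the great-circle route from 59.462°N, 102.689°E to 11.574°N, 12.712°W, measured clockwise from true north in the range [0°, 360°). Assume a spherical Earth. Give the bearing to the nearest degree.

298°

Δλ = -12.712 − 102.689 = -115.401°.
θ = atan2( sin Δλ · cos φ₂ , cos φ₁ · sin φ₂ − sin φ₁ · cos φ₂ · cos Δλ )
  = atan2(-0.88496, 0.46388) = -62.337° → normalised to [0°, 360°): 297.663°.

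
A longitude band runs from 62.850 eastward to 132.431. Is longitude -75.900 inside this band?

Band width going east from +62.850° to +132.431°: ((132.431 − 62.850) mod 360) = 69.581°.
Offset of -75.900° east of the west edge: ((-75.900 − 62.850) mod 360) = 221.250°.
221.250° > 69.581° ⇒ outside.

No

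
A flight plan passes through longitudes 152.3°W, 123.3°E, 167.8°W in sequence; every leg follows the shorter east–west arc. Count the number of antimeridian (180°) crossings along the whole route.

2

Leg 1: -152.3° → +123.3°, shortest Δλ = -84.4° (west) — crosses 180°.
Leg 2: +123.3° → -167.8°, shortest Δλ = 68.9° (east) — crosses 180°.
Total crossings: 2.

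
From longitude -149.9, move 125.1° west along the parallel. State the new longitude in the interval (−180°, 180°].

+85.0°

Start at -149.9°; shift −125.1° → -275.0°.
-275.0° lies outside (−180°, 180°]; add 360° → +85.0°.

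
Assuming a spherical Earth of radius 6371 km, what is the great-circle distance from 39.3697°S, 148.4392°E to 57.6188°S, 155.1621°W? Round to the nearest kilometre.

4460 km

Δλ = -155.1621 − 148.4392 = -303.6013°; wrapped into (−180°, 180°]: 56.3987°.
Δφ = -57.6188 − -39.3697 = -18.2491°.
a = sin²(Δφ/2) + cos φ₁ · cos φ₂ · sin²(Δλ/2) = 0.117596.
c = 2·atan2(√a, √(1−a)) = 0.70005 rad → d = 6371·c ≈ 4460.03 km.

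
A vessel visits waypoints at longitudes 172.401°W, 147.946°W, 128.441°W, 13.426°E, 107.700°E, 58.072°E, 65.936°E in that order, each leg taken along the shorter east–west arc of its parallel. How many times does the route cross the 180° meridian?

0

Leg 1: -172.401° → -147.946°, shortest Δλ = 24.455° (east) — does not cross 180°.
Leg 2: -147.946° → -128.441°, shortest Δλ = 19.505° (east) — does not cross 180°.
Leg 3: -128.441° → +13.426°, shortest Δλ = 141.867° (east) — does not cross 180°.
Leg 4: +13.426° → +107.700°, shortest Δλ = 94.274° (east) — does not cross 180°.
Leg 5: +107.700° → +58.072°, shortest Δλ = -49.628° (west) — does not cross 180°.
Leg 6: +58.072° → +65.936°, shortest Δλ = 7.864° (east) — does not cross 180°.
Total crossings: 0.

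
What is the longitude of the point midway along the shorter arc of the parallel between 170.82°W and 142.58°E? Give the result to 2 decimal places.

165.88°E

Signed shortest Δλ from -170.82° to +142.58° is -46.60°.
Midpoint longitude = -170.82° + (-46.60°)/2 = -170.82° − 23.30° = -194.12°.
Normalise into (−180°, 180°]: +165.88°.
(The naïve average (-170.82 + +142.58)/2 = -14.12° is on the wrong side of the globe.)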